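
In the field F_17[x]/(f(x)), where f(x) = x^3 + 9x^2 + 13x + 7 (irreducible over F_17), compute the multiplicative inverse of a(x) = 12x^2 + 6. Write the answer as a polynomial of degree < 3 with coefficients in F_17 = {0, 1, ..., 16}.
a(x)^(-1) ≡ 4x^2 + 8x + 2 (mod f(x))

Since f is irreducible over F_17, F_17[x]/(f) is a field and a(x) ≠ 0 has an inverse. Apply the extended Euclidean algorithm to f(x) and a(x) in F_17[x]: f(x) = (10x + 5)·a(x) + (4x + 11);  a(x) = (3x + 13)·(4x + 11) + (16). The last nonzero remainder is the constant 16 = gcd(f, a) in F_17. Back-substituting through the division chain expresses 16 = s(x)·a(x) + t(x)·f(x) with s(x) ≡ 13x^2 + 9x + 15 (mod f), so (13x^2 + 9x + 15)·a(x) ≡ 16 (mod f). Multiplying by 16^(-1) ≡ 16 in F_17 gives a(x)^(-1) ≡ 16·(13x^2 + 9x + 15) ≡ 4x^2 + 8x + 2 (mod f). Check: (12x^2 + 6)·(4x^2 + 8x + 2) = 14x^4 + 11x^3 + 14x^2 + 14x + 12 ≡ 1 (mod x^3 + 9x^2 + 13x + 7).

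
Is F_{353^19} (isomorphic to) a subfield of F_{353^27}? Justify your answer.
No: F_{353^19} is not a subfield of F_{353^27}

F_{p^m} embeds in F_{p^n} iff m | n. Here 19 ∤ 27 (since 27 = 1·19 + 8 with remainder 8 ≠ 0), so F_{353^19} is not a subfield of F_{353^27}. Equivalently: if it were, the tower law would give 19 = [F_{353^19}:F_353] dividing [F_{353^27}:F_353] = 27, contradiction.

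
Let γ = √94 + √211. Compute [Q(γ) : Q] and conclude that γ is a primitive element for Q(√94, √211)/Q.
[Q(γ) : Q] = 4 (equivalently, Q(γ) = Q(√94, √211))

Obviously Q(γ) ⊆ Q(√94, √211), and [Q(√94, √211):Q] = 4 (since 94, 211 are distinct squarefree integers > 1 with 19834 not a perfect square). To show equality we compute the minimal polynomial of γ. From γ = √94 + √211: γ^2 = 94 + 2√(19834) + 211 = 305 + 2√(19834), so γ^2 - 305 = 2√(19834); squaring, (γ^2 - 305)^2 = 4·19834, i.e. γ^4 - 610γ^2 + 93025 - 79336 = 0, i.e. γ^4 - 610γ^2 + 13689 = 0. So γ is a root of x^4 - 610x^2 + 13689. This polynomial is irreducible over Q: it has no rational root (each ±√94 ± √211 is irrational), and any factorization into two quadratics over Q would force √(19834) ∈ Q (pairing opposite roots) or √94, √211 ∈ Q (other pairings), all impossible. Hence [Q(γ):Q] = 4 = [Q(√94, √211):Q], so Q(γ) = Q(√94, √211).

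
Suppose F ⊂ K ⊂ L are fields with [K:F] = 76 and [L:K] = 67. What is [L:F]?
[L:F] = 5092

The tower law says that for any tower of field extensions F ⊂ K ⊂ L with finite degrees, [L:F] = [L:K] · [K:F]. Here this gives [L:F] = 67 · 76 = 5092.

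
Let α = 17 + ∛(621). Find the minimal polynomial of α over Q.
m_α(x) = x^3 - 51x^2 + 867x - 5534

Set β = α - 17 = ∛(621), so β^3 = 621. Then (α - 17)^3 - 621 = 0, i.e. α is a root of g(x) = (x - 17)^3 - 621 = x^3 - 51x^2 + 867x - 5534. Since g(x) = h(x - 17) where h(x) = x^3 - 621, and h is irreducible over Q (because 621 is not a perfect cube, so h has no rational root, and a monic cubic with no rational root is irreducible), g is also irreducible (irreducibility is preserved under the substitution x → x - 17). Hence m_α(x) = x^3 - 51x^2 + 867x - 5534.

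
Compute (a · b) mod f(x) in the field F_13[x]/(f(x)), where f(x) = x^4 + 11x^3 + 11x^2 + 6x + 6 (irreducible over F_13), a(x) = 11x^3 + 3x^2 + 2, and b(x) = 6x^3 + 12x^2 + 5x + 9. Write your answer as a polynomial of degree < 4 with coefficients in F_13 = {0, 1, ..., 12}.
a · b ≡ 9x^3 + 5x^2 + 5x + 2 (mod f(x))

Multiply in F_13[x]: a(x)·b(x) = (11x^3 + 3x^2 + 2)·(6x^3 + 12x^2 + 5x + 9) = x^6 + 7x^5 + 9x^3 + 12x^2 + 10x + 5. This has degree ≥ 4, so divide by f(x) over F_13: x^6 + 7x^5 + 9x^3 + 12x^2 + 10x + 5 = (x^2 + 9x + 7)·(x^4 + 11x^3 + 11x^2 + 6x + 6) + (9x^3 + 5x^2 + 5x + 2). Hence a·b ≡ 9x^3 + 5x^2 + 5x + 2 (mod f). (F_13[x]/(f) is a field with 13^4 = 28561 elements since f is irreducible of degree 4.)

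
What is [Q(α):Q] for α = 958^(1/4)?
[Q(α):Q] = 4

α is a root of x^4 - 958. By Eisenstein's criterion at the prime p = 2 (which divides the constant term 958 but p^2 = 4 does not, since 958 is squarefree), x^4 - 958 is irreducible over Q. Hence [Q(α):Q] = 4.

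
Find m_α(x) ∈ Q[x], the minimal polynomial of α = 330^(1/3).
m_α(x) = x^3 - 330

α satisfies α^3 = 330, so x^3 - 330 annihilates α. By the rational root test, a rational root p/q (in lowest terms) of x^3 - 330 would satisfy p^3 = 330 q^3, forcing q = 1 and p^3 = 330; but 330 is not a perfect cube, contradiction. A monic cubic over Q with no rational root is irreducible (any nontrivial factorization would include a linear factor). Hence x^3 - 330 is the minimal polynomial of α, and in particular [Q(α):Q] = 3.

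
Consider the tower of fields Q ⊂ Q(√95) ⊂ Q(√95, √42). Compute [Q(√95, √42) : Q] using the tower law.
[Q(√95, √42) : Q] = 4

[Q(√95):Q] = 2 (min poly x^2 - 95, irreducible since 95 is squarefree > 1). For the top step, suppose √42 ∈ Q(√95), say √42 = c + d√95 with c, d ∈ Q. Squaring: 42 = c^2 + 95d^2 + 2cd√95. Since √95 ∉ Q this forces 2cd = 0. If d = 0 then √42 = c ∈ Q, contradicting 42 squarefree > 1. If c = 0 then 42 = 95d^2, so 95·42 = (95d)^2 is a perfect square in Q — but 95·42 = 3990 is not a perfect square (since 95 and 42 are distinct squarefree integers). Contradiction. Hence √42 ∉ Q(√95), so x^2 - 42 stays irreducible over Q(√95) and [Q(√95, √42) : Q(√95)] = 2. By the tower law, [Q(√95, √42) : Q] = 2 · 2 = 4.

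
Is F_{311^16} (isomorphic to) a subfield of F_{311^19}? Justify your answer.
No: F_{311^16} is not a subfield of F_{311^19}

F_{p^m} embeds in F_{p^n} iff m | n. Here 16 ∤ 19 (since 19 = 1·16 + 3 with remainder 3 ≠ 0), so F_{311^16} is not a subfield of F_{311^19}. Equivalently: if it were, the tower law would give 16 = [F_{311^16}:F_311] dividing [F_{311^19}:F_311] = 19, contradiction.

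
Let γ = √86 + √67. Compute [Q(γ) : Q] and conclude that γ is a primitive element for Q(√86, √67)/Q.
[Q(γ) : Q] = 4 (equivalently, Q(γ) = Q(√86, √67))

Obviously Q(γ) ⊆ Q(√86, √67), and [Q(√86, √67):Q] = 4 (since 86, 67 are distinct squarefree integers > 1 with 5762 not a perfect square). To show equality we compute the minimal polynomial of γ. From γ = √86 + √67: γ^2 = 86 + 2√(5762) + 67 = 153 + 2√(5762), so γ^2 - 153 = 2√(5762); squaring, (γ^2 - 153)^2 = 4·5762, i.e. γ^4 - 306γ^2 + 23409 - 23048 = 0, i.e. γ^4 - 306γ^2 + 361 = 0. So γ is a root of x^4 - 306x^2 + 361. This polynomial is irreducible over Q: it has no rational root (each ±√86 ± √67 is irrational), and any factorization into two quadratics over Q would force √(5762) ∈ Q (pairing opposite roots) or √86, √67 ∈ Q (other pairings), all impossible. Hence [Q(γ):Q] = 4 = [Q(√86, √67):Q], so Q(γ) = Q(√86, √67).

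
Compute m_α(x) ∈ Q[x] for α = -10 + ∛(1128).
m_α(x) = x^3 + 30x^2 + 300x - 128

Set β = α + 10 = ∛(1128), so β^3 = 1128. Then (α + 10)^3 - 1128 = 0, i.e. α is a root of g(x) = (x + 10)^3 - 1128 = x^3 + 30x^2 + 300x - 128. Since g(x) = h(x + 10) where h(x) = x^3 - 1128, and h is irreducible over Q (because 1128 is not a perfect cube, so h has no rational root, and a monic cubic with no rational root is irreducible), g is also irreducible (irreducibility is preserved under the substitution x → x + 10). Hence m_α(x) = x^3 + 30x^2 + 300x - 128.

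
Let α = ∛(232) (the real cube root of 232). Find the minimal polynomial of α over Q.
m_α(x) = x^3 - 232

α satisfies α^3 = 232, so x^3 - 232 annihilates α. By the rational root test, a rational root p/q (in lowest terms) of x^3 - 232 would satisfy p^3 = 232 q^3, forcing q = 1 and p^3 = 232; but 232 is not a perfect cube, contradiction. A monic cubic over Q with no rational root is irreducible (any nontrivial factorization would include a linear factor). Hence x^3 - 232 is the minimal polynomial of α, and in particular [Q(α):Q] = 3.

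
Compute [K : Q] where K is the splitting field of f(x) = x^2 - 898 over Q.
[K : Q] = 2

f(x) = x^2 - 898 factors as (x - √898)(x + √898). The splitting field is K = Q(√898). Since 898 is squarefree and > 1, it is not a perfect square, so x^2 - 898 is irreducible over Q and [Q(√898) : Q] = 2. Hence [K : Q] = 2.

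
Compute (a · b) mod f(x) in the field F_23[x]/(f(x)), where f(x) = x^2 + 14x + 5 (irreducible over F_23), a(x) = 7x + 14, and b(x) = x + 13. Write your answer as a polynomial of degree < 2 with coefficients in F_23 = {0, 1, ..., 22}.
a · b ≡ 7x + 9 (mod f(x))

Multiply in F_23[x]: a(x)·b(x) = (7x + 14)·(x + 13) = 7x^2 + 13x + 21. This has degree ≥ 2, so divide by f(x) over F_23: 7x^2 + 13x + 21 = (7)·(x^2 + 14x + 5) + (7x + 9). Hence a·b ≡ 7x + 9 (mod f). (F_23[x]/(f) is a field with 23^2 = 529 elements since f is irreducible of degree 2.)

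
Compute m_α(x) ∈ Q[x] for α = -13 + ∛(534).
m_α(x) = x^3 + 39x^2 + 507x + 1663

Set β = α + 13 = ∛(534), so β^3 = 534. Then (α + 13)^3 - 534 = 0, i.e. α is a root of g(x) = (x + 13)^3 - 534 = x^3 + 39x^2 + 507x + 1663. Since g(x) = h(x + 13) where h(x) = x^3 - 534, and h is irreducible over Q (because 534 is not a perfect cube, so h has no rational root, and a monic cubic with no rational root is irreducible), g is also irreducible (irreducibility is preserved under the substitution x → x + 13). Hence m_α(x) = x^3 + 39x^2 + 507x + 1663.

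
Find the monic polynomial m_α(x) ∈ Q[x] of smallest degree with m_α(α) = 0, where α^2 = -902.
m_α(x) = x^2 + 902

α satisfies α^2 + 902 = 0, so x^2 + 902 annihilates α. Since d = -902 is squarefree and ≠ 1, it is not a perfect square in Q, so x^2 + 902 has no rational root and is therefore irreducible over Q (a degree-2 polynomial over a field is irreducible iff it has no root). Hence m_α(x) = x^2 + 902.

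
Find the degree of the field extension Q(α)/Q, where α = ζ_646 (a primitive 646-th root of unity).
[Q(α):Q] = 288

The minimal polynomial of ζ_646 over Q is the 646-th cyclotomic polynomial Φ_646(x), which is irreducible over Q and has degree φ(646) = 288. Hence [Q(α):Q] = φ(646) = 288.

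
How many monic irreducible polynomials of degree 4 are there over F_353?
There are 3881819568 monic irreducible polynomials of degree 4 over F_353

Each element of F_{353^4} that lies in no proper subfield is a root of exactly one monic irreducible of degree 4 over F_353, and each such polynomial has 4 distinct roots in F_{353^4}. By Möbius inversion the count is N_353(4) = (1/4) Σ_{d|4} μ(4/d) · 353^d = (1/4)(μ(4)·353^1 + μ(2)·353^2 + μ(1)·353^4) = 15527278272/4 = 3881819568.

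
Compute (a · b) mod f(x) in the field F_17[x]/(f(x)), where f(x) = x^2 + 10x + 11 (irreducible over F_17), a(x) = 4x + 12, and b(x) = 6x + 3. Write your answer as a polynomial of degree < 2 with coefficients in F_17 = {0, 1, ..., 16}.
a · b ≡ 14x + 10 (mod f(x))

Multiply in F_17[x]: a(x)·b(x) = (4x + 12)·(6x + 3) = 7x^2 + 16x + 2. This has degree ≥ 2, so divide by f(x) over F_17: 7x^2 + 16x + 2 = (7)·(x^2 + 10x + 11) + (14x + 10). Hence a·b ≡ 14x + 10 (mod f). (F_17[x]/(f) is a field with 17^2 = 289 elements since f is irreducible of degree 2.)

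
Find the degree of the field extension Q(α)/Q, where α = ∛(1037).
[Q(α):Q] = 3

The minimal polynomial of α is x^3 - 1037, irreducible over Q since 1037 is not a perfect cube (so x^3 - 1037 has no rational root). Hence [Q(α):Q] = deg(m_α) = 3.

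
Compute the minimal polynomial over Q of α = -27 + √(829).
m_α(x) = x^2 + 54x - 100

From α + 27 = √(829), squaring gives (α + 27)^2 = 829, i.e. α^2 + 54α + 729 = 829, so α^2 + 54α - 100 = 0. The discriminant of x^2 + 54x - 100 is (54)^2 - 4·(-100) = 2916 + 400 = 3316, and 4·(829) is not a perfect square in Q since 829 is squarefree and ≠ 1. Hence x^2 + 54x - 100 is irreducible over Q and is the minimal polynomial of α.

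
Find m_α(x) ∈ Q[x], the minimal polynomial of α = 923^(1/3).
m_α(x) = x^3 - 923

α satisfies α^3 = 923, so x^3 - 923 annihilates α. By the rational root test, a rational root p/q (in lowest terms) of x^3 - 923 would satisfy p^3 = 923 q^3, forcing q = 1 and p^3 = 923; but 923 is not a perfect cube, contradiction. A monic cubic over Q with no rational root is irreducible (any nontrivial factorization would include a linear factor). Hence x^3 - 923 is the minimal polynomial of α, and in particular [Q(α):Q] = 3.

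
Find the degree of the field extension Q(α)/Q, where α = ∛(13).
[Q(α):Q] = 3

The minimal polynomial of α is x^3 - 13, irreducible over Q since 13 is not a perfect cube (so x^3 - 13 has no rational root). Hence [Q(α):Q] = deg(m_α) = 3.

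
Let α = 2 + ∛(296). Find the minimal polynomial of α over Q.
m_α(x) = x^3 - 6x^2 + 12x - 304

Set β = α - 2 = ∛(296), so β^3 = 296. Then (α - 2)^3 - 296 = 0, i.e. α is a root of g(x) = (x - 2)^3 - 296 = x^3 - 6x^2 + 12x - 304. Since g(x) = h(x - 2) where h(x) = x^3 - 296, and h is irreducible over Q (because 296 is not a perfect cube, so h has no rational root, and a monic cubic with no rational root is irreducible), g is also irreducible (irreducibility is preserved under the substitution x → x - 2). Hence m_α(x) = x^3 - 6x^2 + 12x - 304.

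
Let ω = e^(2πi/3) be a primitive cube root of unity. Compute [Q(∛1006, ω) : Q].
[Q(∛1006, ω) : Q] = 6

[Q(∛1006):Q] = 3 (min poly x^3 - 1006, irreducible since 1006 is not a perfect cube). [Q(ω):Q] = 2 (min poly x^2 + x + 1). Since Q(∛1006) ⊂ R and ω ∉ R, we have ω ∉ Q(∛1006), so x^2 + x + 1 remains irreducible over Q(∛1006) and [Q(∛1006, ω) : Q(∛1006)] = 2. By the tower law, [Q(∛1006, ω) : Q] = 3 · 2 = 6. (In fact Q(∛1006, ω) is the splitting field of x^3 - 1006 over Q.)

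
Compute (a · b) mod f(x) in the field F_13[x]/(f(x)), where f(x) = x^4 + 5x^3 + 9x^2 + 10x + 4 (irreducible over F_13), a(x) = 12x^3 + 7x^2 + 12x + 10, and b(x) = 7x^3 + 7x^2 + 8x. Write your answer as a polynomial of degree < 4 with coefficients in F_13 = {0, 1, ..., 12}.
a · b ≡ x^2 + 8 (mod f(x))

Multiply in F_13[x]: a(x)·b(x) = (12x^3 + 7x^2 + 12x + 10)·(7x^3 + 7x^2 + 8x) = 6x^6 + 3x^5 + 8x^4 + 2x^3 + 10x^2 + 2x. This has degree ≥ 4, so divide by f(x) over F_13: 6x^6 + 3x^5 + 8x^4 + 2x^3 + 10x^2 + 2x = (6x^2 + 12x + 11)·(x^4 + 5x^3 + 9x^2 + 10x + 4) + (x^2 + 8). Hence a·b ≡ x^2 + 8 (mod f). (F_13[x]/(f) is a field with 13^4 = 28561 elements since f is irreducible of degree 4.)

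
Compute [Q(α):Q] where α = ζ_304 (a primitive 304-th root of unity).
[Q(α):Q] = 144

The minimal polynomial of ζ_304 over Q is the 304-th cyclotomic polynomial Φ_304(x), which is irreducible over Q and has degree φ(304) = 144. Hence [Q(α):Q] = φ(304) = 144.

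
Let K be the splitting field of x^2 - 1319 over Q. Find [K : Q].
[K : Q] = 2

f(x) = x^2 - 1319 factors as (x - √1319)(x + √1319). The splitting field is K = Q(√1319). Since 1319 is squarefree and > 1, it is not a perfect square, so x^2 - 1319 is irreducible over Q and [Q(√1319) : Q] = 2. Hence [K : Q] = 2.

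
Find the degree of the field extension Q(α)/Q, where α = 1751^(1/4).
[Q(α):Q] = 4

α is a root of x^4 - 1751. By Eisenstein's criterion at the prime p = 17 (which divides the constant term 1751 but p^2 = 289 does not, since 1751 is squarefree), x^4 - 1751 is irreducible over Q. Hence [Q(α):Q] = 4.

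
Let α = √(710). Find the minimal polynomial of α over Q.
m_α(x) = x^2 - 710

α satisfies α^2 - 710 = 0, so x^2 - 710 annihilates α. Since d = 710 is squarefree and ≠ 1, it is not a perfect square in Q, so x^2 - 710 has no rational root and is therefore irreducible over Q (a degree-2 polynomial over a field is irreducible iff it has no root). Hence m_α(x) = x^2 - 710.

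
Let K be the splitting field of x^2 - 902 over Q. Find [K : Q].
[K : Q] = 2

f(x) = x^2 - 902 factors as (x - √902)(x + √902). The splitting field is K = Q(√902). Since 902 is squarefree and > 1, it is not a perfect square, so x^2 - 902 is irreducible over Q and [Q(√902) : Q] = 2. Hence [K : Q] = 2.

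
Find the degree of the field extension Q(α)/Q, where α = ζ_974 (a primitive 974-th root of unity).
[Q(α):Q] = 486

The minimal polynomial of ζ_974 over Q is the 974-th cyclotomic polynomial Φ_974(x), which is irreducible over Q and has degree φ(974) = 486. Hence [Q(α):Q] = φ(974) = 486.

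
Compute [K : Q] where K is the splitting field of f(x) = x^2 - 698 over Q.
[K : Q] = 2

f(x) = x^2 - 698 factors as (x - √698)(x + √698). The splitting field is K = Q(√698). Since 698 is squarefree and > 1, it is not a perfect square, so x^2 - 698 is irreducible over Q and [Q(√698) : Q] = 2. Hence [K : Q] = 2.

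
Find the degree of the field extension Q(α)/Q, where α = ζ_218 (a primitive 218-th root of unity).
[Q(α):Q] = 108

The minimal polynomial of ζ_218 over Q is the 218-th cyclotomic polynomial Φ_218(x), which is irreducible over Q and has degree φ(218) = 108. Hence [Q(α):Q] = φ(218) = 108.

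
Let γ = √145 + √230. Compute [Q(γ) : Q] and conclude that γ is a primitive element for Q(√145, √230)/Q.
[Q(γ) : Q] = 4 (equivalently, Q(γ) = Q(√145, √230))

Obviously Q(γ) ⊆ Q(√145, √230), and [Q(√145, √230):Q] = 4 (since 145, 230 are distinct squarefree integers > 1 with 33350 not a perfect square). To show equality we compute the minimal polynomial of γ. From γ = √145 + √230: γ^2 = 145 + 2√(33350) + 230 = 375 + 2√(33350), so γ^2 - 375 = 2√(33350); squaring, (γ^2 - 375)^2 = 4·33350, i.e. γ^4 - 750γ^2 + 140625 - 133400 = 0, i.e. γ^4 - 750γ^2 + 7225 = 0. So γ is a root of x^4 - 750x^2 + 7225. This polynomial is irreducible over Q: it has no rational root (each ±√145 ± √230 is irrational), and any factorization into two quadratics over Q would force √(33350) ∈ Q (pairing opposite roots) or √145, √230 ∈ Q (other pairings), all impossible. Hence [Q(γ):Q] = 4 = [Q(√145, √230):Q], so Q(γ) = Q(√145, √230).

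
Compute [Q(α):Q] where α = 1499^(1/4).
[Q(α):Q] = 4

α is a root of x^4 - 1499. By Eisenstein's criterion at the prime p = 1499 (which divides the constant term 1499 but p^2 = 2247001 does not, since 1499 is squarefree), x^4 - 1499 is irreducible over Q. Hence [Q(α):Q] = 4.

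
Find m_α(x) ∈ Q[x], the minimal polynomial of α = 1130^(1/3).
m_α(x) = x^3 - 1130

α satisfies α^3 = 1130, so x^3 - 1130 annihilates α. By the rational root test, a rational root p/q (in lowest terms) of x^3 - 1130 would satisfy p^3 = 1130 q^3, forcing q = 1 and p^3 = 1130; but 1130 is not a perfect cube, contradiction. A monic cubic over Q with no rational root is irreducible (any nontrivial factorization would include a linear factor). Hence x^3 - 1130 is the minimal polynomial of α, and in particular [Q(α):Q] = 3.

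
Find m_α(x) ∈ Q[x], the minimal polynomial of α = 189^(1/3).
m_α(x) = x^3 - 189

α satisfies α^3 = 189, so x^3 - 189 annihilates α. By the rational root test, a rational root p/q (in lowest terms) of x^3 - 189 would satisfy p^3 = 189 q^3, forcing q = 1 and p^3 = 189; but 189 is not a perfect cube, contradiction. A monic cubic over Q with no rational root is irreducible (any nontrivial factorization would include a linear factor). Hence x^3 - 189 is the minimal polynomial of α, and in particular [Q(α):Q] = 3.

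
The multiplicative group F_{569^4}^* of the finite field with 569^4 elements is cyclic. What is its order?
|F_{569^4}^*| = 104821185120

F_{569^4} has 569^4 = 104821185121 elements; its multiplicative group consists of all nonzero elements, so |F_{569^4}^*| = 104821185121 - 1 = 104821185120. (It is cyclic since any finite subgroup of the multiplicative group of a field is cyclic.)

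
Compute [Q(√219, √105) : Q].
[Q(√219, √105) : Q] = 4

[Q(√219):Q] = 2 (min poly x^2 - 219, irreducible since 219 is squarefree > 1). For the top step, suppose √105 ∈ Q(√219), say √105 = c + d√219 with c, d ∈ Q. Squaring: 105 = c^2 + 219d^2 + 2cd√219. Since √219 ∉ Q this forces 2cd = 0. If d = 0 then √105 = c ∈ Q, contradicting 105 squarefree > 1. If c = 0 then 105 = 219d^2, so 219·105 = (219d)^2 is a perfect square in Q — but 219·105 = 22995 is not a perfect square (since 219 and 105 are distinct squarefree integers). Contradiction. Hence √105 ∉ Q(√219), so x^2 - 105 stays irreducible over Q(√219) and [Q(√219, √105) : Q(√219)] = 2. By the tower law, [Q(√219, √105) : Q] = 2 · 2 = 4.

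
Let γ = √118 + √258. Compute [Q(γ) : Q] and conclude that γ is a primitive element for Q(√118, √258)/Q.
[Q(γ) : Q] = 4 (equivalently, Q(γ) = Q(√118, √258))

Obviously Q(γ) ⊆ Q(√118, √258), and [Q(√118, √258):Q] = 4 (since 118, 258 are distinct squarefree integers > 1 with 30444 not a perfect square). To show equality we compute the minimal polynomial of γ. From γ = √118 + √258: γ^2 = 118 + 2√(30444) + 258 = 376 + 2√(30444), so γ^2 - 376 = 2√(30444); squaring, (γ^2 - 376)^2 = 4·30444, i.e. γ^4 - 752γ^2 + 141376 - 121776 = 0, i.e. γ^4 - 752γ^2 + 19600 = 0. So γ is a root of x^4 - 752x^2 + 19600. This polynomial is irreducible over Q: it has no rational root (each ±√118 ± √258 is irrational), and any factorization into two quadratics over Q would force √(30444) ∈ Q (pairing opposite roots) or √118, √258 ∈ Q (other pairings), all impossible. Hence [Q(γ):Q] = 4 = [Q(√118, √258):Q], so Q(γ) = Q(√118, √258).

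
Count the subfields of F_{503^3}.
F_{503^3} has 2 subfields

The subfields of F_{p^n} are exactly the fields F_{p^d} for d | n (each is the fixed field of the unique index-d subgroup of Gal(F_{p^n}/F_p) ≅ Z/nZ). The divisors of n = 3 are {1, 3}, giving 2 subfields: F_{503^1}, F_{503^3}.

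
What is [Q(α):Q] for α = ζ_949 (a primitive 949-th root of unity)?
[Q(α):Q] = 864

The minimal polynomial of ζ_949 over Q is the 949-th cyclotomic polynomial Φ_949(x), which is irreducible over Q and has degree φ(949) = 864. Hence [Q(α):Q] = φ(949) = 864.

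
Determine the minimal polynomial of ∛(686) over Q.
m_α(x) = x^3 - 686

α satisfies α^3 = 686, so x^3 - 686 annihilates α. By the rational root test, a rational root p/q (in lowest terms) of x^3 - 686 would satisfy p^3 = 686 q^3, forcing q = 1 and p^3 = 686; but 686 is not a perfect cube, contradiction. A monic cubic over Q with no rational root is irreducible (any nontrivial factorization would include a linear factor). Hence x^3 - 686 is the minimal polynomial of α, and in particular [Q(α):Q] = 3.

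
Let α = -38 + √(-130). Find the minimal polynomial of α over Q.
m_α(x) = x^2 + 76x + 1574

From α + 38 = √(-130), squaring gives (α + 38)^2 = -130, i.e. α^2 + 76α + 1444 = -130, so α^2 + 76α + 1574 = 0. The discriminant of x^2 + 76x + 1574 is (76)^2 - 4·(1574) = 5776 - 6296 = -520, and 4·(-130) is not a perfect square in Q since -130 is squarefree and ≠ 1. Hence x^2 + 76x + 1574 is irreducible over Q and is the minimal polynomial of α.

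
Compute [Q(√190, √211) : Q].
[Q(√190, √211) : Q] = 4

[Q(√190):Q] = 2 (min poly x^2 - 190, irreducible since 190 is squarefree > 1). For the top step, suppose √211 ∈ Q(√190), say √211 = c + d√190 with c, d ∈ Q. Squaring: 211 = c^2 + 190d^2 + 2cd√190. Since √190 ∉ Q this forces 2cd = 0. If d = 0 then √211 = c ∈ Q, contradicting 211 squarefree > 1. If c = 0 then 211 = 190d^2, so 190·211 = (190d)^2 is a perfect square in Q — but 190·211 = 40090 is not a perfect square (since 190 and 211 are distinct squarefree integers). Contradiction. Hence √211 ∉ Q(√190), so x^2 - 211 stays irreducible over Q(√190) and [Q(√190, √211) : Q(√190)] = 2. By the tower law, [Q(√190, √211) : Q] = 2 · 2 = 4.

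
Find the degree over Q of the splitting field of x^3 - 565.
[K : Q] = 6

The roots of x^3 - 565 are ∛565, ω∛565, ω^2∛565 where ω = e^(2πi/3) is a primitive cube root of unity, so K = Q(∛565, ω). Now [Q(∛565):Q] = 3 (since 565 is not a perfect cube, x^3 - 565 is irreducible) and [Q(ω):Q] = 2. Both 2 and 3 divide [K:Q], and [K:Q] ≤ 3·2 = 6, so [K:Q] = 6. (Equivalently: Q(∛565) ⊂ R but ω ∉ R, so [K : Q(∛565)] = 2.)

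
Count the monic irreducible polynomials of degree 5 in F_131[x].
There are 7715897904 monic irreducible polynomials of degree 5 over F_131

Each element of F_{131^5} that lies in no proper subfield is a root of exactly one monic irreducible of degree 5 over F_131, and each such polynomial has 5 distinct roots in F_{131^5}. By Möbius inversion the count is N_131(5) = (1/5) Σ_{d|5} μ(5/d) · 131^d = (1/5)(μ(5)·131^1 + μ(1)·131^5) = 38579489520/5 = 7715897904.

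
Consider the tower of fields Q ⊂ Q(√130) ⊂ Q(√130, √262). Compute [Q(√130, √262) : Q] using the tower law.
[Q(√130, √262) : Q] = 4

[Q(√130):Q] = 2 (min poly x^2 - 130, irreducible since 130 is squarefree > 1). For the top step, suppose √262 ∈ Q(√130), say √262 = c + d√130 with c, d ∈ Q. Squaring: 262 = c^2 + 130d^2 + 2cd√130. Since √130 ∉ Q this forces 2cd = 0. If d = 0 then √262 = c ∈ Q, contradicting 262 squarefree > 1. If c = 0 then 262 = 130d^2, so 130·262 = (130d)^2 is a perfect square in Q — but 130·262 = 34060 is not a perfect square (since 130 and 262 are distinct squarefree integers). Contradiction. Hence √262 ∉ Q(√130), so x^2 - 262 stays irreducible over Q(√130) and [Q(√130, √262) : Q(√130)] = 2. By the tower law, [Q(√130, √262) : Q] = 2 · 2 = 4.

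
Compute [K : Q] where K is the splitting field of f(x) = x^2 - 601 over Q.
[K : Q] = 2

f(x) = x^2 - 601 factors as (x - √601)(x + √601). The splitting field is K = Q(√601). Since 601 is squarefree and > 1, it is not a perfect square, so x^2 - 601 is irreducible over Q and [Q(√601) : Q] = 2. Hence [K : Q] = 2.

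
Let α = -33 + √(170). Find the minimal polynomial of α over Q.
m_α(x) = x^2 + 66x + 919

From α + 33 = √(170), squaring gives (α + 33)^2 = 170, i.e. α^2 + 66α + 1089 = 170, so α^2 + 66α + 919 = 0. The discriminant of x^2 + 66x + 919 is (66)^2 - 4·(919) = 4356 - 3676 = 680, and 4·(170) is not a perfect square in Q since 170 is squarefree and ≠ 1. Hence x^2 + 66x + 919 is irreducible over Q and is the minimal polynomial of α.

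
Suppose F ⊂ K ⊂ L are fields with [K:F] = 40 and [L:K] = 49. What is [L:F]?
[L:F] = 1960

The tower law says that for any tower of field extensions F ⊂ K ⊂ L with finite degrees, [L:F] = [L:K] · [K:F]. Here this gives [L:F] = 49 · 40 = 1960.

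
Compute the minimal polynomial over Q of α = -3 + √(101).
m_α(x) = x^2 + 6x - 92

From α + 3 = √(101), squaring gives (α + 3)^2 = 101, i.e. α^2 + 6α + 9 = 101, so α^2 + 6α - 92 = 0. The discriminant of x^2 + 6x - 92 is (6)^2 - 4·(-92) = 36 + 368 = 404, and 4·(101) is not a perfect square in Q since 101 is squarefree and ≠ 1. Hence x^2 + 6x - 92 is irreducible over Q and is the minimal polynomial of α.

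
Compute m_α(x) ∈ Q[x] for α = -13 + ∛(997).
m_α(x) = x^3 + 39x^2 + 507x + 1200

Set β = α + 13 = ∛(997), so β^3 = 997. Then (α + 13)^3 - 997 = 0, i.e. α is a root of g(x) = (x + 13)^3 - 997 = x^3 + 39x^2 + 507x + 1200. Since g(x) = h(x + 13) where h(x) = x^3 - 997, and h is irreducible over Q (because 997 is not a perfect cube, so h has no rational root, and a monic cubic with no rational root is irreducible), g is also irreducible (irreducibility is preserved under the substitution x → x + 13). Hence m_α(x) = x^3 + 39x^2 + 507x + 1200.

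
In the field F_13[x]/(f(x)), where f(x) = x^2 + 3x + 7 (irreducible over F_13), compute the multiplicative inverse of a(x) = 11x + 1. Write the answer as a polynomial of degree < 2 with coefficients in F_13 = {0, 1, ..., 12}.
a(x)^(-1) ≡ 6x + 8 (mod f(x))

Since f is irreducible over F_13, F_13[x]/(f) is a field and a(x) ≠ 0 has an inverse. Apply the extended Euclidean algorithm to f(x) and a(x) in F_13[x]: f(x) = (6x + 8)·a(x) + (12). The last nonzero remainder is the constant 12 = gcd(f, a) in F_13. Back-substituting through the division chain expresses 12 = s(x)·a(x) + t(x)·f(x) with s(x) ≡ 7x + 5 (mod f), so (7x + 5)·a(x) ≡ 12 (mod f). Multiplying by 12^(-1) ≡ 12 in F_13 gives a(x)^(-1) ≡ 12·(7x + 5) ≡ 6x + 8 (mod f). Check: (11x + 1)·(6x + 8) = x^2 + 3x + 8 ≡ 1 (mod x^2 + 3x + 7).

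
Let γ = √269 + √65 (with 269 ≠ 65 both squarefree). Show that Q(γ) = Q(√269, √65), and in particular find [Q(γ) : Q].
[Q(γ) : Q] = 4 (equivalently, Q(γ) = Q(√269, √65))

Obviously Q(γ) ⊆ Q(√269, √65), and [Q(√269, √65):Q] = 4 (since 269, 65 are distinct squarefree integers > 1 with 17485 not a perfect square). To show equality we compute the minimal polynomial of γ. From γ = √269 + √65: γ^2 = 269 + 2√(17485) + 65 = 334 + 2√(17485), so γ^2 - 334 = 2√(17485); squaring, (γ^2 - 334)^2 = 4·17485, i.e. γ^4 - 668γ^2 + 111556 - 69940 = 0, i.e. γ^4 - 668γ^2 + 41616 = 0. So γ is a root of x^4 - 668x^2 + 41616. This polynomial is irreducible over Q: it has no rational root (each ±√269 ± √65 is irrational), and any factorization into two quadratics over Q would force √(17485) ∈ Q (pairing opposite roots) or √269, √65 ∈ Q (other pairings), all impossible. Hence [Q(γ):Q] = 4 = [Q(√269, √65):Q], so Q(γ) = Q(√269, √65).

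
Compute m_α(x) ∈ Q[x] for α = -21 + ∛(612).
m_α(x) = x^3 + 63x^2 + 1323x + 8649

Set β = α + 21 = ∛(612), so β^3 = 612. Then (α + 21)^3 - 612 = 0, i.e. α is a root of g(x) = (x + 21)^3 - 612 = x^3 + 63x^2 + 1323x + 8649. Since g(x) = h(x + 21) where h(x) = x^3 - 612, and h is irreducible over Q (because 612 is not a perfect cube, so h has no rational root, and a monic cubic with no rational root is irreducible), g is also irreducible (irreducibility is preserved under the substitution x → x + 21). Hence m_α(x) = x^3 + 63x^2 + 1323x + 8649.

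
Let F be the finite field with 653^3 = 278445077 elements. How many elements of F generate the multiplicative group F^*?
There are φ(278445076) = 103716288 primitive elements

F_q^* is cyclic of order q - 1 = 278445076. A cyclic group of order m has exactly φ(m) generators. Here m = 278445076 = 2^2 · 7 · 13^2 · 19^2 · 163, so the number of primitive elements is φ(278445076) = 103716288.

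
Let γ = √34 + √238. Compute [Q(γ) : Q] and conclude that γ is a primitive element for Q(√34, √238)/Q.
[Q(γ) : Q] = 4 (equivalently, Q(γ) = Q(√34, √238))

Obviously Q(γ) ⊆ Q(√34, √238), and [Q(√34, √238):Q] = 4 (since 34, 238 are distinct squarefree integers > 1 with 8092 not a perfect square). To show equality we compute the minimal polynomial of γ. From γ = √34 + √238: γ^2 = 34 + 2√(8092) + 238 = 272 + 2√(8092), so γ^2 - 272 = 2√(8092); squaring, (γ^2 - 272)^2 = 4·8092, i.e. γ^4 - 544γ^2 + 73984 - 32368 = 0, i.e. γ^4 - 544γ^2 + 41616 = 0. So γ is a root of x^4 - 544x^2 + 41616. This polynomial is irreducible over Q: it has no rational root (each ±√34 ± √238 is irrational), and any factorization into two quadratics over Q would force √(8092) ∈ Q (pairing opposite roots) or √34, √238 ∈ Q (other pairings), all impossible. Hence [Q(γ):Q] = 4 = [Q(√34, √238):Q], so Q(γ) = Q(√34, √238).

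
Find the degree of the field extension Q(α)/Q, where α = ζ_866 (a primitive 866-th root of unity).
[Q(α):Q] = 432

The minimal polynomial of ζ_866 over Q is the 866-th cyclotomic polynomial Φ_866(x), which is irreducible over Q and has degree φ(866) = 432. Hence [Q(α):Q] = φ(866) = 432.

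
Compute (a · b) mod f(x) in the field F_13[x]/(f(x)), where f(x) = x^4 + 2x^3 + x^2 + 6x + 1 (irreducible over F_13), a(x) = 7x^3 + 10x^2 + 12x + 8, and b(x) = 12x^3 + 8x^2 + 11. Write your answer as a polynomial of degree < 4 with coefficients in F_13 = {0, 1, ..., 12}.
a · b ≡ 3x^3 + 9x^2 + 4x + 3 (mod f(x))

Multiply in F_13[x]: a(x)·b(x) = (7x^3 + 10x^2 + 12x + 8)·(12x^3 + 8x^2 + 11) = 6x^6 + 7x^5 + 3x^4 + 9x^3 + 5x^2 + 2x + 10. This has degree ≥ 4, so divide by f(x) over F_13: 6x^6 + 7x^5 + 3x^4 + 9x^3 + 5x^2 + 2x + 10 = (6x^2 + 8x + 7)·(x^4 + 2x^3 + x^2 + 6x + 1) + (3x^3 + 9x^2 + 4x + 3). Hence a·b ≡ 3x^3 + 9x^2 + 4x + 3 (mod f). (F_13[x]/(f) is a field with 13^4 = 28561 elements since f is irreducible of degree 4.)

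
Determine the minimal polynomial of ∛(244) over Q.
m_α(x) = x^3 - 244

α satisfies α^3 = 244, so x^3 - 244 annihilates α. By the rational root test, a rational root p/q (in lowest terms) of x^3 - 244 would satisfy p^3 = 244 q^3, forcing q = 1 and p^3 = 244; but 244 is not a perfect cube, contradiction. A monic cubic over Q with no rational root is irreducible (any nontrivial factorization would include a linear factor). Hence x^3 - 244 is the minimal polynomial of α, and in particular [Q(α):Q] = 3.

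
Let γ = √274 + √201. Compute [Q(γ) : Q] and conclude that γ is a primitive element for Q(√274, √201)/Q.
[Q(γ) : Q] = 4 (equivalently, Q(γ) = Q(√274, √201))

Obviously Q(γ) ⊆ Q(√274, √201), and [Q(√274, √201):Q] = 4 (since 274, 201 are distinct squarefree integers > 1 with 55074 not a perfect square). To show equality we compute the minimal polynomial of γ. From γ = √274 + √201: γ^2 = 274 + 2√(55074) + 201 = 475 + 2√(55074), so γ^2 - 475 = 2√(55074); squaring, (γ^2 - 475)^2 = 4·55074, i.e. γ^4 - 950γ^2 + 225625 - 220296 = 0, i.e. γ^4 - 950γ^2 + 5329 = 0. So γ is a root of x^4 - 950x^2 + 5329. This polynomial is irreducible over Q: it has no rational root (each ±√274 ± √201 is irrational), and any factorization into two quadratics over Q would force √(55074) ∈ Q (pairing opposite roots) or √274, √201 ∈ Q (other pairings), all impossible. Hence [Q(γ):Q] = 4 = [Q(√274, √201):Q], so Q(γ) = Q(√274, √201).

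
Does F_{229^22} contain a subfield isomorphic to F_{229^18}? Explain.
No: F_{229^18} is not a subfield of F_{229^22}

F_{p^m} embeds in F_{p^n} iff m | n. Here 18 ∤ 22 (since 22 = 1·18 + 4 with remainder 4 ≠ 0), so F_{229^18} is not a subfield of F_{229^22}. Equivalently: if it were, the tower law would give 18 = [F_{229^18}:F_229] dividing [F_{229^22}:F_229] = 22, contradiction.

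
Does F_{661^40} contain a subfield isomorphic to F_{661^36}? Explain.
No: F_{661^36} is not a subfield of F_{661^40}

F_{p^m} embeds in F_{p^n} iff m | n. Here 36 ∤ 40 (since 40 = 1·36 + 4 with remainder 4 ≠ 0), so F_{661^36} is not a subfield of F_{661^40}. Equivalently: if it were, the tower law would give 36 = [F_{661^36}:F_661] dividing [F_{661^40}:F_661] = 40, contradiction.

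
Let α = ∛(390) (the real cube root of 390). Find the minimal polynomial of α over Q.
m_α(x) = x^3 - 390

α satisfies α^3 = 390, so x^3 - 390 annihilates α. By the rational root test, a rational root p/q (in lowest terms) of x^3 - 390 would satisfy p^3 = 390 q^3, forcing q = 1 and p^3 = 390; but 390 is not a perfect cube, contradiction. A monic cubic over Q with no rational root is irreducible (any nontrivial factorization would include a linear factor). Hence x^3 - 390 is the minimal polynomial of α, and in particular [Q(α):Q] = 3.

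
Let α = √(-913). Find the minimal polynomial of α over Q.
m_α(x) = x^2 + 913

α satisfies α^2 + 913 = 0, so x^2 + 913 annihilates α. Since d = -913 is squarefree and ≠ 1, it is not a perfect square in Q, so x^2 + 913 has no rational root and is therefore irreducible over Q (a degree-2 polynomial over a field is irreducible iff it has no root). Hence m_α(x) = x^2 + 913.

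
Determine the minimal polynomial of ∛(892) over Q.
m_α(x) = x^3 - 892

α satisfies α^3 = 892, so x^3 - 892 annihilates α. By the rational root test, a rational root p/q (in lowest terms) of x^3 - 892 would satisfy p^3 = 892 q^3, forcing q = 1 and p^3 = 892; but 892 is not a perfect cube, contradiction. A monic cubic over Q with no rational root is irreducible (any nontrivial factorization would include a linear factor). Hence x^3 - 892 is the minimal polynomial of α, and in particular [Q(α):Q] = 3.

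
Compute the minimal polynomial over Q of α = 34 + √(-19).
m_α(x) = x^2 - 68x + 1175

From α - 34 = √(-19), squaring gives (α - 34)^2 = -19, i.e. α^2 - 68α + 1156 = -19, so α^2 - 68α + 1175 = 0. The discriminant of x^2 - 68x + 1175 is (-68)^2 - 4·(1175) = 4624 - 4700 = -76, and 4·(-19) is not a perfect square in Q since -19 is squarefree and ≠ 1. Hence x^2 - 68x + 1175 is irreducible over Q and is the minimal polynomial of α.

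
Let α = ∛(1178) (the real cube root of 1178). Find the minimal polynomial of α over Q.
m_α(x) = x^3 - 1178

α satisfies α^3 = 1178, so x^3 - 1178 annihilates α. By the rational root test, a rational root p/q (in lowest terms) of x^3 - 1178 would satisfy p^3 = 1178 q^3, forcing q = 1 and p^3 = 1178; but 1178 is not a perfect cube, contradiction. A monic cubic over Q with no rational root is irreducible (any nontrivial factorization would include a linear factor). Hence x^3 - 1178 is the minimal polynomial of α, and in particular [Q(α):Q] = 3.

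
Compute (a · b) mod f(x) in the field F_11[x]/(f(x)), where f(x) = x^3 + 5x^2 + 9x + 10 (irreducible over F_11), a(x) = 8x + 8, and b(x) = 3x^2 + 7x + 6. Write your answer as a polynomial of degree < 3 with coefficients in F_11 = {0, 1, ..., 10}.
a · b ≡ 4x^2 + 9x + 6 (mod f(x))

Multiply in F_11[x]: a(x)·b(x) = (8x + 8)·(3x^2 + 7x + 6) = 2x^3 + 3x^2 + 5x + 4. This has degree ≥ 3, so divide by f(x) over F_11: 2x^3 + 3x^2 + 5x + 4 = (2)·(x^3 + 5x^2 + 9x + 10) + (4x^2 + 9x + 6). Hence a·b ≡ 4x^2 + 9x + 6 (mod f). (F_11[x]/(f) is a field with 11^3 = 1331 elements since f is irreducible of degree 3.)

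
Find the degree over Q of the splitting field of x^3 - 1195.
[K : Q] = 6

The roots of x^3 - 1195 are ∛1195, ω∛1195, ω^2∛1195 where ω = e^(2πi/3) is a primitive cube root of unity, so K = Q(∛1195, ω). Now [Q(∛1195):Q] = 3 (since 1195 is not a perfect cube, x^3 - 1195 is irreducible) and [Q(ω):Q] = 2. Both 2 and 3 divide [K:Q], and [K:Q] ≤ 3·2 = 6, so [K:Q] = 6. (Equivalently: Q(∛1195) ⊂ R but ω ∉ R, so [K : Q(∛1195)] = 2.)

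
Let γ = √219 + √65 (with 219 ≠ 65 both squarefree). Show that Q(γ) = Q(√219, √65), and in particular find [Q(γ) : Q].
[Q(γ) : Q] = 4 (equivalently, Q(γ) = Q(√219, √65))

Obviously Q(γ) ⊆ Q(√219, √65), and [Q(√219, √65):Q] = 4 (since 219, 65 are distinct squarefree integers > 1 with 14235 not a perfect square). To show equality we compute the minimal polynomial of γ. From γ = √219 + √65: γ^2 = 219 + 2√(14235) + 65 = 284 + 2√(14235), so γ^2 - 284 = 2√(14235); squaring, (γ^2 - 284)^2 = 4·14235, i.e. γ^4 - 568γ^2 + 80656 - 56940 = 0, i.e. γ^4 - 568γ^2 + 23716 = 0. So γ is a root of x^4 - 568x^2 + 23716. This polynomial is irreducible over Q: it has no rational root (each ±√219 ± √65 is irrational), and any factorization into two quadratics over Q would force √(14235) ∈ Q (pairing opposite roots) or √219, √65 ∈ Q (other pairings), all impossible. Hence [Q(γ):Q] = 4 = [Q(√219, √65):Q], so Q(γ) = Q(√219, √65).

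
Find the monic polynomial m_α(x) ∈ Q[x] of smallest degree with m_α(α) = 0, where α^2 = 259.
m_α(x) = x^2 - 259

α satisfies α^2 - 259 = 0, so x^2 - 259 annihilates α. Since d = 259 is squarefree and ≠ 1, it is not a perfect square in Q, so x^2 - 259 has no rational root and is therefore irreducible over Q (a degree-2 polynomial over a field is irreducible iff it has no root). Hence m_α(x) = x^2 - 259.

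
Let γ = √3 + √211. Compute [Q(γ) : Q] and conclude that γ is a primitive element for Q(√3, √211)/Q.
[Q(γ) : Q] = 4 (equivalently, Q(γ) = Q(√3, √211))

Obviously Q(γ) ⊆ Q(√3, √211), and [Q(√3, √211):Q] = 4 (since 3, 211 are distinct squarefree integers > 1 with 633 not a perfect square). To show equality we compute the minimal polynomial of γ. From γ = √3 + √211: γ^2 = 3 + 2√(633) + 211 = 214 + 2√(633), so γ^2 - 214 = 2√(633); squaring, (γ^2 - 214)^2 = 4·633, i.e. γ^4 - 428γ^2 + 45796 - 2532 = 0, i.e. γ^4 - 428γ^2 + 43264 = 0. So γ is a root of x^4 - 428x^2 + 43264. This polynomial is irreducible over Q: it has no rational root (each ±√3 ± √211 is irrational), and any factorization into two quadratics over Q would force √(633) ∈ Q (pairing opposite roots) or √3, √211 ∈ Q (other pairings), all impossible. Hence [Q(γ):Q] = 4 = [Q(√3, √211):Q], so Q(γ) = Q(√3, √211).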